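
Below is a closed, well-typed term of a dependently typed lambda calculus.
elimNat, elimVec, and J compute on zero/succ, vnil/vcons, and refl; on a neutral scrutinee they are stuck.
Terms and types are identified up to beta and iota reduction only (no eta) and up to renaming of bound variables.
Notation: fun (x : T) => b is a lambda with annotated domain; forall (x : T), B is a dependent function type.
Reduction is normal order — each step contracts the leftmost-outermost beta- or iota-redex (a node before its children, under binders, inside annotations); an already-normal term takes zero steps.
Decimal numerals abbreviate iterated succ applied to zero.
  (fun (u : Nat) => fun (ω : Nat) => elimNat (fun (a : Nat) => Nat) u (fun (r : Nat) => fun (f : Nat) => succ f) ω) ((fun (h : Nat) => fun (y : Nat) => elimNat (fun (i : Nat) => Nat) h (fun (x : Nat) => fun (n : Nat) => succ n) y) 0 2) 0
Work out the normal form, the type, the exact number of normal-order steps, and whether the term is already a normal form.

reduced normal form:
  2
type:
  Nat
reduction steps (normal order): 12
term was already normal: no
first redex: a beta-redex


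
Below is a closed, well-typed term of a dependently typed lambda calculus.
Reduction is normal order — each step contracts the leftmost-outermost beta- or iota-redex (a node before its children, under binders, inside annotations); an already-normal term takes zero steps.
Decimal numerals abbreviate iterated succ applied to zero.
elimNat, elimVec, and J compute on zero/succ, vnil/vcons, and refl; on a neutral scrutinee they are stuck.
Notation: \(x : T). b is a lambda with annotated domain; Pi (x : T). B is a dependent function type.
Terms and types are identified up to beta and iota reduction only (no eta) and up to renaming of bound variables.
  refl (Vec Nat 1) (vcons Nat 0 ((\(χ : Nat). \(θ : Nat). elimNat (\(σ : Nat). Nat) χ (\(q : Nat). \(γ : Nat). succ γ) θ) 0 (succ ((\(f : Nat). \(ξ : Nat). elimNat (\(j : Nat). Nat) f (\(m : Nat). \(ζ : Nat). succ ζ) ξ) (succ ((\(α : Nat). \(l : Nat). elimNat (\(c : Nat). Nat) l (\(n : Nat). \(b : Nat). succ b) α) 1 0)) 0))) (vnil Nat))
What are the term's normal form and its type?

resulting normal form:
  refl (Vec Nat 1) (vcons Nat 0 3 (vnil Nat))
type:
  Eq (Vec Nat 1) (vcons Nat 0 3 (vnil Nat)) (vcons Nat 0 3 (vnil Nat))
observation: the leftmost-outermost redex is a beta-redex, and normalization takes 21 steps.


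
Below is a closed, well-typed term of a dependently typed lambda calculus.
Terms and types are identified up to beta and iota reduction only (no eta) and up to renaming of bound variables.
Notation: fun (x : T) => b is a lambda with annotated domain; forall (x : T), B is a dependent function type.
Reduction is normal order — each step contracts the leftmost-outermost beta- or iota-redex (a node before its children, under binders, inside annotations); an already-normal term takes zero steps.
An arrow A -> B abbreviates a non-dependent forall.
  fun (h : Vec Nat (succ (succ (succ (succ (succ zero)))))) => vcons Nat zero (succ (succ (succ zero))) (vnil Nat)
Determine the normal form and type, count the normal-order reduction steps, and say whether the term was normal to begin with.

resulting normal form:
  fun (h : Vec Nat (succ (succ (succ (succ (succ zero)))))) => vcons Nat zero (succ (succ (succ zero))) (vnil Nat)
type:
  Vec Nat (succ (succ (succ (succ (succ zero))))) -> Vec Nat (succ zero)
reduction steps (normal order): 0
term was already normal: yes


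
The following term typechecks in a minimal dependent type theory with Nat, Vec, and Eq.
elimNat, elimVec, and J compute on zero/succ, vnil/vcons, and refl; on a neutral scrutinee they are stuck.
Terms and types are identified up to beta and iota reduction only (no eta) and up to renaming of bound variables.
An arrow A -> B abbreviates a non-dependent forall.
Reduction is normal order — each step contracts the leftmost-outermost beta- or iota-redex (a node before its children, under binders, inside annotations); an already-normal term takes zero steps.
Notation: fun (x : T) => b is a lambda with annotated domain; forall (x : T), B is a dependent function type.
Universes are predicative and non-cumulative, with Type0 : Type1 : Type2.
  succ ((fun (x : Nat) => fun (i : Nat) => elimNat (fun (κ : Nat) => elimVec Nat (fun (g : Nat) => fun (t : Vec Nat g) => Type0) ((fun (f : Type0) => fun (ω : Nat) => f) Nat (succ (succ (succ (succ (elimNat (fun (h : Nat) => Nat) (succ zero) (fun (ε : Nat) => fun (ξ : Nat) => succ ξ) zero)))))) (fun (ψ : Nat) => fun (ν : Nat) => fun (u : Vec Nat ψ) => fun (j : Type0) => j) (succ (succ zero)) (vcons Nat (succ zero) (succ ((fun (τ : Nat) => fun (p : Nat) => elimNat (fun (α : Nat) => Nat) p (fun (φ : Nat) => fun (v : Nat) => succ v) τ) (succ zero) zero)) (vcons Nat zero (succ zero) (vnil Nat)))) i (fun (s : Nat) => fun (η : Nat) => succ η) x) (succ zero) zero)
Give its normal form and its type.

resulting normal form:
  succ (succ zero)
inferred type:
  Nat


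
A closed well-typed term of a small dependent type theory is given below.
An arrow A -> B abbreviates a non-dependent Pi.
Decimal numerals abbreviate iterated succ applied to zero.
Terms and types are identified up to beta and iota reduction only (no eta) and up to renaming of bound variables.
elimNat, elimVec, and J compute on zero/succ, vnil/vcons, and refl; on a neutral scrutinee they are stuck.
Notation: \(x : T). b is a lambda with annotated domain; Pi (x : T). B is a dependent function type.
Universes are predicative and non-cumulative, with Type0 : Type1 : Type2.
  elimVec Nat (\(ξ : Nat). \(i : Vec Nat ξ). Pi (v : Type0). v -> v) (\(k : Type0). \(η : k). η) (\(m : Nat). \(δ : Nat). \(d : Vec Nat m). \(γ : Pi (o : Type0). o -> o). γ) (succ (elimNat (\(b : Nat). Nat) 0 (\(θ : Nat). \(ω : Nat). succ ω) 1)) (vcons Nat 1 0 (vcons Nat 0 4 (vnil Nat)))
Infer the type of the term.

type:
  Pi (ξ : Type0). ξ -> ξ


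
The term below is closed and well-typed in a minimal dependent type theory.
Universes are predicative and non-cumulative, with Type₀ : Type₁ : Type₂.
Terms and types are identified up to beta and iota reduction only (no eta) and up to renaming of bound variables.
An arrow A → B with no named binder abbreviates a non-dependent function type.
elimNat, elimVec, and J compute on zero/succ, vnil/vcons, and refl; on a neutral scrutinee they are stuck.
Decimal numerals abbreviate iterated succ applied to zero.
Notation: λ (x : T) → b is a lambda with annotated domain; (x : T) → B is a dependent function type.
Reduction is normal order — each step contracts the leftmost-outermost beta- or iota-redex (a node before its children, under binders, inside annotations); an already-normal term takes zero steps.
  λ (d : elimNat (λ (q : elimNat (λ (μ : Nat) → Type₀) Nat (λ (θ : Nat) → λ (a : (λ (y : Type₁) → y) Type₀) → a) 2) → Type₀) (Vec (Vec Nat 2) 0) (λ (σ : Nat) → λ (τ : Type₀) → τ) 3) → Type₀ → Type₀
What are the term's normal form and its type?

normal form:
  λ (d : Vec (Vec Nat 2) 0) → Type₀ → Type₀
inferred type:
  Vec (Vec Nat 2) 0 → Type₁


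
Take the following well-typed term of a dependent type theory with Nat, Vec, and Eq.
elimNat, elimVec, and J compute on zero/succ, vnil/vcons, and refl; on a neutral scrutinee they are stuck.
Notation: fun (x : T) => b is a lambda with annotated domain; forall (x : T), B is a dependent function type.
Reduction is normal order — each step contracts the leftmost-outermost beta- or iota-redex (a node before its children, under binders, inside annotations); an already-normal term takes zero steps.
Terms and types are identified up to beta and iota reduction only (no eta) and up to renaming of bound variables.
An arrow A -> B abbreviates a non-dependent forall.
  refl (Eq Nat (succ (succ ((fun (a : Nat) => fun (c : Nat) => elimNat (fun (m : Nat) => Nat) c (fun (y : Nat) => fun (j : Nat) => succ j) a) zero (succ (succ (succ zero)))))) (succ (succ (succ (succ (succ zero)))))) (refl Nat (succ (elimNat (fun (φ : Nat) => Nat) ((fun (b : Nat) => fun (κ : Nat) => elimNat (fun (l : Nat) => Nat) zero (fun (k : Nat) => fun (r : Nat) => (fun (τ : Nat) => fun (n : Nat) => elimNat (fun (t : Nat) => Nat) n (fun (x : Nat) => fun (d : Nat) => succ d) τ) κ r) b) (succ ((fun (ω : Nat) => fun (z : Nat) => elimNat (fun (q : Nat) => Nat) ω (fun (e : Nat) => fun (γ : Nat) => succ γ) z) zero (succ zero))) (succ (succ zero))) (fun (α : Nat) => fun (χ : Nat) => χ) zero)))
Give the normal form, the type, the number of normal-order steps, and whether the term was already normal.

reduced normal form:
  refl (Eq Nat (succ (succ (succ (succ (succ zero))))) (succ (succ (succ (succ (succ zero)))))) (refl Nat (succ (succ (succ (succ (succ zero))))))
the term's type:
  Eq (Eq Nat (succ (succ (succ (succ (succ zero))))) (succ (succ (succ (succ (succ zero)))))) (refl Nat (succ (succ (succ (succ (succ zero)))))) (refl Nat (succ (succ (succ (succ (succ zero))))))
normal-order step count: 37
already normal: no
first contracted redex: a beta-redex


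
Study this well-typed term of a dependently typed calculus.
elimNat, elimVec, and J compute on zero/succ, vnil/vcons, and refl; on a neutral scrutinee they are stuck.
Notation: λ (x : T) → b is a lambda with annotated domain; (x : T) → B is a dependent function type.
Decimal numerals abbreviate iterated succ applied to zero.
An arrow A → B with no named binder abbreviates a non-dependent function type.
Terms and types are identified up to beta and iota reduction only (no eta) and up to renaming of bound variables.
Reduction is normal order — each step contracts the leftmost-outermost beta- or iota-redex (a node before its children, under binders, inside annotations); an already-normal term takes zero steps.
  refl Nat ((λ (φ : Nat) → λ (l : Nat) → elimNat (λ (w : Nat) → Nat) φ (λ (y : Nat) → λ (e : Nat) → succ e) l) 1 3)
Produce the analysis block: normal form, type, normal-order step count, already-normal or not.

normal form:
  refl Nat 4
type:
  Eq Nat 4 4
steps to reach normal form (normal order): 12
started in normal form: no
first contracted redex: a beta-redex


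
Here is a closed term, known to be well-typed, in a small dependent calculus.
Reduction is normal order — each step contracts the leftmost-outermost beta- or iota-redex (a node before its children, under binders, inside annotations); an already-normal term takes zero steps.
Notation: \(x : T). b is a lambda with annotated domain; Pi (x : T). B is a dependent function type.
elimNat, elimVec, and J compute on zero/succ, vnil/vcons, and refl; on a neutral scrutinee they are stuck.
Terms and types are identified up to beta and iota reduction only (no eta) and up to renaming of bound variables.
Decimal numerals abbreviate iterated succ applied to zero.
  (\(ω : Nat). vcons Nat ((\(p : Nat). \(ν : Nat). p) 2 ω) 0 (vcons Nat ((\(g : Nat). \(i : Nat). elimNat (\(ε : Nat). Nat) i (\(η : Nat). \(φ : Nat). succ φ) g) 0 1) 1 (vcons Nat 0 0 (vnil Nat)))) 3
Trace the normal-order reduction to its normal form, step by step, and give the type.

normal-order reduction sequence:
  (\(ω : Nat). vcons Nat ((\(p : Nat). \(ν : Nat). p) 2 ω) 0 (vcons Nat ((\(g : Nat). \(i : Nat). elimNat (\(ε : Nat). Nat) i (\(η : Nat). \(φ : Nat). succ φ) g) 0 1) 1 (vcons Nat 0 0 (vnil Nat)))) 3
  ~> vcons Nat ((\(ω : Nat). \(p : Nat). ω) 2 3) 0 (vcons Nat ((\(ν : Nat). \(g : Nat). elimNat (\(i : Nat). Nat) g (\(ε : Nat). \(η : Nat). succ η) ν) 0 1) 1 (vcons Nat 0 0 (vnil Nat)))
  ~> vcons Nat ((\(ω : Nat). 2) 3) 0 (vcons Nat ((\(p : Nat). \(ν : Nat). elimNat (\(g : Nat). Nat) ν (\(i : Nat). \(ε : Nat). succ ε) p) 0 1) 1 (vcons Nat 0 0 (vnil Nat)))
  ~> vcons Nat 2 0 (vcons Nat ((\(ω : Nat). \(p : Nat). elimNat (\(ν : Nat). Nat) p (\(g : Nat). \(i : Nat). succ i) ω) 0 1) 1 (vcons Nat 0 0 (vnil Nat)))
  ~> vcons Nat 2 0 (vcons Nat ((\(ω : Nat). elimNat (\(p : Nat). Nat) ω (\(ν : Nat). \(g : Nat). succ g) 0) 1) 1 (vcons Nat 0 0 (vnil Nat)))
  ~> vcons Nat 2 0 (vcons Nat (elimNat (\(ω : Nat). Nat) 1 (\(p : Nat). \(ν : Nat). succ ν) 0) 1 (vcons Nat 0 0 (vnil Nat)))
  ~> vcons Nat 2 0 (vcons Nat 1 1 (vcons Nat 0 0 (vnil Nat)))
the term's type:
  Vec Nat 3


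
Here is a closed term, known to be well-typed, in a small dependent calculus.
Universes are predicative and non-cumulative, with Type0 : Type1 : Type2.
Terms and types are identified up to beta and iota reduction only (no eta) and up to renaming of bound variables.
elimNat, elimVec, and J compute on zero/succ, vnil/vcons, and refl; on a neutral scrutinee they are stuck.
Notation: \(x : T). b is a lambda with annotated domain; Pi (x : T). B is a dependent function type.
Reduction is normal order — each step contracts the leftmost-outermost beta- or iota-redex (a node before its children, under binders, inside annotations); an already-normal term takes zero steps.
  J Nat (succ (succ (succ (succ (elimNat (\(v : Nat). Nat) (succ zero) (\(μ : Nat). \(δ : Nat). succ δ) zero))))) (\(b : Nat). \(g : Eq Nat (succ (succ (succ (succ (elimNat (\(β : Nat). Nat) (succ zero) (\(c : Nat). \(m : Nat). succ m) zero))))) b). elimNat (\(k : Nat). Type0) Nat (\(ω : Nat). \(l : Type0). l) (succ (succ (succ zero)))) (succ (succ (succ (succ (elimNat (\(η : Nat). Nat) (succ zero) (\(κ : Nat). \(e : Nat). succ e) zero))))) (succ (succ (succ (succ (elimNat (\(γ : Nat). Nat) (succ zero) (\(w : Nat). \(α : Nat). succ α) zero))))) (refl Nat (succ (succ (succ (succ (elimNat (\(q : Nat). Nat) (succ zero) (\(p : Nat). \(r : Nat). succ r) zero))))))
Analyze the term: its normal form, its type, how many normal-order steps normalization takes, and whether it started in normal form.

reduced normal form:
  succ (succ (succ (succ (succ zero))))
type:
  Nat
normal-order step count: 2
already normal: no
first redex: a J iota-redex


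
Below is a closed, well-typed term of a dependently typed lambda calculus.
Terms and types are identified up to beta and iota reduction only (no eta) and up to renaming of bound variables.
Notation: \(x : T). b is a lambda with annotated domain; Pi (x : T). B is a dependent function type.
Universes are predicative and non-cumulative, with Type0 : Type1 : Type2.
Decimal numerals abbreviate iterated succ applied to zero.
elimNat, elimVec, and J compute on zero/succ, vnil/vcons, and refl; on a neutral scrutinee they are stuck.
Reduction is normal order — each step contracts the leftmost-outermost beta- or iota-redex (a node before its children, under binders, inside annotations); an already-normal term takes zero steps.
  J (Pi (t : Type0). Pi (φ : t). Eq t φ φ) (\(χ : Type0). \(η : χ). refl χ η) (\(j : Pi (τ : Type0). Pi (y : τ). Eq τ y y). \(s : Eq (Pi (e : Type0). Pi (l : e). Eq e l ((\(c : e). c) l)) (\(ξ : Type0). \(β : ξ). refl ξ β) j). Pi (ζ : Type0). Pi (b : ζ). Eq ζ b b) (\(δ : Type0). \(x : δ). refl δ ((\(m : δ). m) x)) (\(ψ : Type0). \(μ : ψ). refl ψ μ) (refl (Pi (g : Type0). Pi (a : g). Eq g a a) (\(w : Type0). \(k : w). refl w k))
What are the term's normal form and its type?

resulting normal form:
  \(t : Type0). \(φ : t). refl t φ
inferred type:
  Pi (t : Type0). Pi (φ : t). Eq t φ φ
observation: normalization takes exactly 2 steps under the normal-order strategy.


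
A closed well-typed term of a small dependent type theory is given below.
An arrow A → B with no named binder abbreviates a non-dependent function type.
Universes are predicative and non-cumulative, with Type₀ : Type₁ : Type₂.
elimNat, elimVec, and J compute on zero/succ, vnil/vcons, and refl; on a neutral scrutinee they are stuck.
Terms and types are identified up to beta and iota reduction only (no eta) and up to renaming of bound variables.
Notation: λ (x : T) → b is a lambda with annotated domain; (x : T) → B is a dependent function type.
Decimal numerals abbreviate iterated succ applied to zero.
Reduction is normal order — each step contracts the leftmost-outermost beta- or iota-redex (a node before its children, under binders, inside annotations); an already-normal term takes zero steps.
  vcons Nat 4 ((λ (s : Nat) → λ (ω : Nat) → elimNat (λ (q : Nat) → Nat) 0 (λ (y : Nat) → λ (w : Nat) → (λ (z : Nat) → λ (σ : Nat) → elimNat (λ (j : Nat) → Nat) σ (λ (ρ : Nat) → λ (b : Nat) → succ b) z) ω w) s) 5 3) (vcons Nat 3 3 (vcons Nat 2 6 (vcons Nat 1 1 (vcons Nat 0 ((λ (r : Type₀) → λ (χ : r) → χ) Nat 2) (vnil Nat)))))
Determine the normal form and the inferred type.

normal form:
  vcons Nat 4 15 (vcons Nat 3 3 (vcons Nat 2 6 (vcons Nat 1 1 (vcons Nat 0 2 (vnil Nat)))))
the term's type:
  Vec Nat 5
observation: contracting a beta-redex first, the term normalizes in 80 steps.


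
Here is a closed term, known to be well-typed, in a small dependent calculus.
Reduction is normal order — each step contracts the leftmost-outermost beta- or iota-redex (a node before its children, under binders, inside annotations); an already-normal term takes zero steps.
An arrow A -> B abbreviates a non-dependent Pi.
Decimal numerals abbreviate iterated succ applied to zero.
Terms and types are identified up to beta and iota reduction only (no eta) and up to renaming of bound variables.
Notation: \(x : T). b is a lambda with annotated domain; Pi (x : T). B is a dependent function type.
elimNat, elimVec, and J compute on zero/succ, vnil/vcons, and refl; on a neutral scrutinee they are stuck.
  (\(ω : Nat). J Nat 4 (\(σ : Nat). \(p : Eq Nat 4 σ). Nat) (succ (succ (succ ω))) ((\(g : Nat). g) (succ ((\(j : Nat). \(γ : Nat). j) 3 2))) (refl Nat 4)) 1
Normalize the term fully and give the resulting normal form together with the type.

reduced normal form:
  4
inferred type:
  Nat
observation: contracting a beta-redex first, the term normalizes in 2 steps.


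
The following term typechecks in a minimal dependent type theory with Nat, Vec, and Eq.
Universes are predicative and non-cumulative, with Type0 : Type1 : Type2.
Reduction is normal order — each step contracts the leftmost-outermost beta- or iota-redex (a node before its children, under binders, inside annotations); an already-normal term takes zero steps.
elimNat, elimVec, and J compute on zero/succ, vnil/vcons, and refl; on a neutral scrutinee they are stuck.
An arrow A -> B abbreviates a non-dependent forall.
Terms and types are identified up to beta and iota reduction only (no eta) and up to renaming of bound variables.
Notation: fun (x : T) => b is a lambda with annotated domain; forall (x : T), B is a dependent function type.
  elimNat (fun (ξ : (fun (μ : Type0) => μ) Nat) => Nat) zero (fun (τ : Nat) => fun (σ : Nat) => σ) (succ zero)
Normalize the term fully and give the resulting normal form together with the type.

reduced normal form:
  zero
inferred type:
  Nat


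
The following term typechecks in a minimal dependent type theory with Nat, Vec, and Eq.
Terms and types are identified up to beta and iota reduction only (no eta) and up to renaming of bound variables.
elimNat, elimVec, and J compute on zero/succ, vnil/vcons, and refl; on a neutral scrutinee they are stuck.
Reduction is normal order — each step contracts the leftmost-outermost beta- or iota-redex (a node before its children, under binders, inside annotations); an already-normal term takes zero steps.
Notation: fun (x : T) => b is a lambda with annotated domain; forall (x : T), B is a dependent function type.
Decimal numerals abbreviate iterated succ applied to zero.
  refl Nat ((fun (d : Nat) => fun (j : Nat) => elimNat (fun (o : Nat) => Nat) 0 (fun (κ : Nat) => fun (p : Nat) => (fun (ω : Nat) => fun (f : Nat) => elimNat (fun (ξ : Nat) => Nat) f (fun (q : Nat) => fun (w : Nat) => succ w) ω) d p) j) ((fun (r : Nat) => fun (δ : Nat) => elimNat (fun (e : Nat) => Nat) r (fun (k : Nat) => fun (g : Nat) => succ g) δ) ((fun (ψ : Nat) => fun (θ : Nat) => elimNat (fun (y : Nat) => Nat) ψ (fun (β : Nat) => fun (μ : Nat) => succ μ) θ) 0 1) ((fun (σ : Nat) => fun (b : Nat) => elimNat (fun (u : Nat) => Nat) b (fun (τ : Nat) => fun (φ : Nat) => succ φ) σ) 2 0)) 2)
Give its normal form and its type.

resulting normal form:
  refl Nat 6
type:
  Eq Nat 6 6
observation: reduction starts at a beta-redex, and 81 normal-order steps reach the normal form.


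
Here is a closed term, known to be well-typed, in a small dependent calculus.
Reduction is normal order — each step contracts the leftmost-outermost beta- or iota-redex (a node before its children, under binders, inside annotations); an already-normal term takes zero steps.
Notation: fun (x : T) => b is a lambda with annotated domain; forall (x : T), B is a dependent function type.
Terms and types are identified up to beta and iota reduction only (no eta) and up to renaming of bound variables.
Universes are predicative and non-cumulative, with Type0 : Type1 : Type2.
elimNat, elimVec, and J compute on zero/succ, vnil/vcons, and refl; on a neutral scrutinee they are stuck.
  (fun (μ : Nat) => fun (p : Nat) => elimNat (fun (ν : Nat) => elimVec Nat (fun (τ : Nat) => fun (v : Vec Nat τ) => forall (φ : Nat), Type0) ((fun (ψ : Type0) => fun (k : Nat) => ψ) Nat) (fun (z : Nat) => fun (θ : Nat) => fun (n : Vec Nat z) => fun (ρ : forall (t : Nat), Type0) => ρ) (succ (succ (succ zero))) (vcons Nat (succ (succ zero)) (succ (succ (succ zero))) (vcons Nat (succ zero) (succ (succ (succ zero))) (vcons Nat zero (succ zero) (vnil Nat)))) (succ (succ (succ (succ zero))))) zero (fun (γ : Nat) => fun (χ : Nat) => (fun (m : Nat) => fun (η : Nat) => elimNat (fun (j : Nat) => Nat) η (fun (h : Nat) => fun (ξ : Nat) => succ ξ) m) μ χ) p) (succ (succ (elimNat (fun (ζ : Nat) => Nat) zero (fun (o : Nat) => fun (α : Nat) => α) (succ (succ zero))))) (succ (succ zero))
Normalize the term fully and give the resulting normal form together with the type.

reduced normal form:
  succ (succ (succ (succ zero)))
type:
  Nat
observation: 41 normal-order steps separate the term from its normal form.


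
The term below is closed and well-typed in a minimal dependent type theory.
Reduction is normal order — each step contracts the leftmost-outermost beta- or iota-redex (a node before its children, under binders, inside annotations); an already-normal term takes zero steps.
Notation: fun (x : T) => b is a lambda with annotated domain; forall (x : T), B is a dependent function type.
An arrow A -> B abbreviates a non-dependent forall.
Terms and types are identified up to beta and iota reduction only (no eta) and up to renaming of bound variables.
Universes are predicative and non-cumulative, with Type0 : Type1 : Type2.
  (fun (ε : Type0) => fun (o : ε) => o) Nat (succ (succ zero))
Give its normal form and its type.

reduced normal form:
  succ (succ zero)
type:
  Nat


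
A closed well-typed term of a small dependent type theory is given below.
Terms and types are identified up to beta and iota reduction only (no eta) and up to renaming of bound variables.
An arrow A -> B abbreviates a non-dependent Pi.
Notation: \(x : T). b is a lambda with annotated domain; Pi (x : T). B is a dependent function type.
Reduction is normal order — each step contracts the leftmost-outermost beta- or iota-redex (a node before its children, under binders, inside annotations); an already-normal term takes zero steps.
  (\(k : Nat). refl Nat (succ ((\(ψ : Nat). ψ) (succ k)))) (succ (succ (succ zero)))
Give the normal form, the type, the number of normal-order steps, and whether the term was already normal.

resulting normal form:
  refl Nat (succ (succ (succ (succ (succ zero)))))
inferred type:
  Eq Nat (succ (succ (succ (succ (succ zero))))) (succ (succ (succ (succ (succ zero)))))
reduction steps (normal order): 2
already normal: no
first contracted redex: a beta-redex


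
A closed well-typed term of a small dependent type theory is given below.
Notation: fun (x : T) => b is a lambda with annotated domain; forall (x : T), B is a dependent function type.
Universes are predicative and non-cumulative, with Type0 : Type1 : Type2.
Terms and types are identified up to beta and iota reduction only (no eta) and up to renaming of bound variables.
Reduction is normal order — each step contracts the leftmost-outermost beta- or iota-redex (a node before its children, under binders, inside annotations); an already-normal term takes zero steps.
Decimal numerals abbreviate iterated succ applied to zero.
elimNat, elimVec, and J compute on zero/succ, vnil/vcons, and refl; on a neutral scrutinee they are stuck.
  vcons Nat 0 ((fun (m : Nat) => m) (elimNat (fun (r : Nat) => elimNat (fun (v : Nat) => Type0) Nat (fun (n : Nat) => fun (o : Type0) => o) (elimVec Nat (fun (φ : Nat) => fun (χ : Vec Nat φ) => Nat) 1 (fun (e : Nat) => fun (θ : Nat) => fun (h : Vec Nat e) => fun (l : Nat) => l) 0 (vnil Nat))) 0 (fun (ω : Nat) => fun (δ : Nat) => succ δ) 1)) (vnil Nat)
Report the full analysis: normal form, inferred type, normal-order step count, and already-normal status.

resulting normal form:
  vcons Nat 0 1 (vnil Nat)
type:
  Vec Nat 1
reduction steps (normal order): 5
term was already normal: no
first redex: a beta-redex


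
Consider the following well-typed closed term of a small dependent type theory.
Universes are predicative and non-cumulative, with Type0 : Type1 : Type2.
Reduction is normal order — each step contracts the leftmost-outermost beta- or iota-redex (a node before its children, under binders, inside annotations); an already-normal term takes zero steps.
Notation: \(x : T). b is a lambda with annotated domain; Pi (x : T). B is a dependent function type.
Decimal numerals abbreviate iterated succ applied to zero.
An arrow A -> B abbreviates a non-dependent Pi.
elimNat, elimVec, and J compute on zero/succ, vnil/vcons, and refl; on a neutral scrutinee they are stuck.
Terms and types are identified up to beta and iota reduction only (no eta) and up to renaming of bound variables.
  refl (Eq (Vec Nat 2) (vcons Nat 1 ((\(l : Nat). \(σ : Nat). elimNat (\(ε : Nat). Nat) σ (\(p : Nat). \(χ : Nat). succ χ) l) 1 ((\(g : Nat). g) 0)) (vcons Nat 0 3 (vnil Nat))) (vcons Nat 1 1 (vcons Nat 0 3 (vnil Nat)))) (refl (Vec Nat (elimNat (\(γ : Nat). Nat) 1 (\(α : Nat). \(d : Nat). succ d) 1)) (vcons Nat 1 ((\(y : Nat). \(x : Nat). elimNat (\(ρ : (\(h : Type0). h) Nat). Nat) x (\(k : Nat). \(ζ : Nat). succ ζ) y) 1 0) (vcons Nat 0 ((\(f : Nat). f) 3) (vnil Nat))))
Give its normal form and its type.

resulting normal form:
  refl (Eq (Vec Nat 2) (vcons Nat 1 1 (vcons Nat 0 3 (vnil Nat))) (vcons Nat 1 1 (vcons Nat 0 3 (vnil Nat)))) (refl (Vec Nat 2) (vcons Nat 1 1 (vcons Nat 0 3 (vnil Nat))))
type:
  Eq (Eq (Vec Nat 2) (vcons Nat 1 1 (vcons Nat 0 3 (vnil Nat))) (vcons Nat 1 1 (vcons Nat 0 3 (vnil Nat)))) (refl (Vec Nat 2) (vcons Nat 1 1 (vcons Nat 0 3 (vnil Nat)))) (refl (Vec Nat 2) (vcons Nat 1 1 (vcons Nat 0 3 (vnil Nat))))
observation: the leftmost-outermost redex is a beta-redex, and normalization takes 18 steps.


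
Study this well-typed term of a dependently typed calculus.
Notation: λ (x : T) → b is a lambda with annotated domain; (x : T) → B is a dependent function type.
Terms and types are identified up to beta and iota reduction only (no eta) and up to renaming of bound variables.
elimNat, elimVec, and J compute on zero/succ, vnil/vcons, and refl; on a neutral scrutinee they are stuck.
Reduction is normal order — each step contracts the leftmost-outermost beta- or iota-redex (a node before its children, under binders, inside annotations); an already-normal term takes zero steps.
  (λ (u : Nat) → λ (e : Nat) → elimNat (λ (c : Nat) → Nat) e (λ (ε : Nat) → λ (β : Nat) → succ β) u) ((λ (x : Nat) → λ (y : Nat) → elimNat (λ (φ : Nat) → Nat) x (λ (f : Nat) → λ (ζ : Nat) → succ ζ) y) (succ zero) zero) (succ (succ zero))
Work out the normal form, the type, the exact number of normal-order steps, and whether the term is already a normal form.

reduced normal form:
  succ (succ (succ zero))
type:
  Nat
reduction steps (normal order): 9
term was already normal: no
first contracted redex: a beta-redex


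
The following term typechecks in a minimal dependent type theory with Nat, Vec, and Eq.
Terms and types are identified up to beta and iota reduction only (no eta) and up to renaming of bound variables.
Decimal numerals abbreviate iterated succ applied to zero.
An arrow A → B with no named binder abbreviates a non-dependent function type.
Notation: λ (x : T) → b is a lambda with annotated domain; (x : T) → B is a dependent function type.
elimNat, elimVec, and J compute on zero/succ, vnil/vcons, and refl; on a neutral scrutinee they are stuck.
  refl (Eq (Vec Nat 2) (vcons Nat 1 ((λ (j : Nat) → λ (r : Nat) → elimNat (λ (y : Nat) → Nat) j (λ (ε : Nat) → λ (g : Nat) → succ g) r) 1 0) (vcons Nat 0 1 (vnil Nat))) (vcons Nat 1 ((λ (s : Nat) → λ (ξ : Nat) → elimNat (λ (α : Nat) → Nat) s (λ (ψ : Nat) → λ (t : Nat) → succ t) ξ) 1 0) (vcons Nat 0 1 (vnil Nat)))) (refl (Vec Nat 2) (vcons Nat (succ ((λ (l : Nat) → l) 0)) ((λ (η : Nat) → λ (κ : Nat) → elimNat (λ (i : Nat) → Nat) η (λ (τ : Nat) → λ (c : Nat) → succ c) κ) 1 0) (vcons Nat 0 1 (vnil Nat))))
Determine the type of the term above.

type:
  Eq (Eq (Vec Nat 2) (vcons Nat 1 1 (vcons Nat 0 1 (vnil Nat))) (vcons Nat 1 1 (vcons Nat 0 1 (vnil Nat)))) (refl (Vec Nat 2) (vcons Nat 1 1 (vcons Nat 0 1 (vnil Nat)))) (refl (Vec Nat 2) (vcons Nat 1 1 (vcons Nat 0 1 (vnil Nat))))


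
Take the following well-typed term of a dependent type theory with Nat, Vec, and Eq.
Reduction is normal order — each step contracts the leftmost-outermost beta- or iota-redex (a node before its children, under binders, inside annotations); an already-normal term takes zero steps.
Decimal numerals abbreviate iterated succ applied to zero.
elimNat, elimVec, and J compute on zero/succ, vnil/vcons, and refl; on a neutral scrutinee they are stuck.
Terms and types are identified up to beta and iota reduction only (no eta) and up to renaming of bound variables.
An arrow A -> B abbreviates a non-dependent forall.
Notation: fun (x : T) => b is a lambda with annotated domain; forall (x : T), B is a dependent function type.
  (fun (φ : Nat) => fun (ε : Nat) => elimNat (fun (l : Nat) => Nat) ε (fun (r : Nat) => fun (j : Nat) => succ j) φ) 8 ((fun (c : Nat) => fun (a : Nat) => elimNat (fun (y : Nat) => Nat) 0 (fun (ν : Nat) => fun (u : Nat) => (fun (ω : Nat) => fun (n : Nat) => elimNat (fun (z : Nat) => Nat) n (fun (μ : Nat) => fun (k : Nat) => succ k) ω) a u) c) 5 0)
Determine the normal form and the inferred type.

resulting normal form:
  8
type:
  Nat
observation: contracting a beta-redex first, the term normalizes in 60 steps.


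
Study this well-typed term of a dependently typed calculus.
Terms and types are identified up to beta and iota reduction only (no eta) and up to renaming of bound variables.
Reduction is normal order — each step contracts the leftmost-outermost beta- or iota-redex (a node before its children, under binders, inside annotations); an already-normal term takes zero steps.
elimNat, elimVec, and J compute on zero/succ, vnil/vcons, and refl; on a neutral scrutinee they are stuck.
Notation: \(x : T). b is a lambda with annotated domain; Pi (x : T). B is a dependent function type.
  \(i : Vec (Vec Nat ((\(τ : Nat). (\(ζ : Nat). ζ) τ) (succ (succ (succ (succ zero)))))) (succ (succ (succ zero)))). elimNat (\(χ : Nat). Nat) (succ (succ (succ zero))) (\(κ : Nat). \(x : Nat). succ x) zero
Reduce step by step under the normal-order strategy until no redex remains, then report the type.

reduction (normal order):
  \(i : Vec (Vec Nat ((\(τ : Nat). (\(ζ : Nat). ζ) τ) (succ (succ (succ (succ zero)))))) (succ (succ (succ zero)))). elimNat (\(χ : Nat). Nat) (succ (succ (succ zero))) (\(κ : Nat). \(x : Nat). succ x) zero
  ~> \(i : Vec (Vec Nat ((\(τ : Nat). τ) (succ (succ (succ (succ zero)))))) (succ (succ (succ zero)))). elimNat (\(ζ : Nat). Nat) (succ (succ (succ zero))) (\(χ : Nat). \(κ : Nat). succ κ) zero
  ~> \(i : Vec (Vec Nat (succ (succ (succ (succ zero))))) (succ (succ (succ zero)))). elimNat (\(τ : Nat). Nat) (succ (succ (succ zero))) (\(ζ : Nat). \(χ : Nat). succ χ) zero
  ~> \(i : Vec (Vec Nat (succ (succ (succ (succ zero))))) (succ (succ (succ zero)))). succ (succ (succ zero))
inferred type:
  Pi (i : Vec (Vec Nat (succ (succ (succ (succ zero))))) (succ (succ (succ zero)))). Nat


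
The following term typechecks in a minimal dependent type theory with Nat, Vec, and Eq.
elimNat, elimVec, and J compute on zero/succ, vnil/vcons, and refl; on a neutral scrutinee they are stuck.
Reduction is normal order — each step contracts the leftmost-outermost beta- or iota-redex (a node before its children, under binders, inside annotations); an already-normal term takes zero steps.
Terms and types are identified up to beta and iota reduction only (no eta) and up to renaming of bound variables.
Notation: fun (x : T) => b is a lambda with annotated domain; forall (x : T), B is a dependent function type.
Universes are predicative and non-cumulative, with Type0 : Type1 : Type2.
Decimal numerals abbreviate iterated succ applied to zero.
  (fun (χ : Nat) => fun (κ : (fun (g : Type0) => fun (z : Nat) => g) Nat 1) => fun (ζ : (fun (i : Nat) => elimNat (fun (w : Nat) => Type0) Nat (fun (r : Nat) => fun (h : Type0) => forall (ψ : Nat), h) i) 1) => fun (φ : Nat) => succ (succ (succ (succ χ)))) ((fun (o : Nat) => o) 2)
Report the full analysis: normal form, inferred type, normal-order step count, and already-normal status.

normal form:
  fun (χ : Nat) => fun (κ : forall (g : Nat), Nat) => fun (z : Nat) => 6
type:
  forall (χ : Nat), forall (κ : forall (g : Nat), Nat), forall (z : Nat), Nat
steps to reach normal form (normal order): 9
already normal: no
first redex: a beta-redex


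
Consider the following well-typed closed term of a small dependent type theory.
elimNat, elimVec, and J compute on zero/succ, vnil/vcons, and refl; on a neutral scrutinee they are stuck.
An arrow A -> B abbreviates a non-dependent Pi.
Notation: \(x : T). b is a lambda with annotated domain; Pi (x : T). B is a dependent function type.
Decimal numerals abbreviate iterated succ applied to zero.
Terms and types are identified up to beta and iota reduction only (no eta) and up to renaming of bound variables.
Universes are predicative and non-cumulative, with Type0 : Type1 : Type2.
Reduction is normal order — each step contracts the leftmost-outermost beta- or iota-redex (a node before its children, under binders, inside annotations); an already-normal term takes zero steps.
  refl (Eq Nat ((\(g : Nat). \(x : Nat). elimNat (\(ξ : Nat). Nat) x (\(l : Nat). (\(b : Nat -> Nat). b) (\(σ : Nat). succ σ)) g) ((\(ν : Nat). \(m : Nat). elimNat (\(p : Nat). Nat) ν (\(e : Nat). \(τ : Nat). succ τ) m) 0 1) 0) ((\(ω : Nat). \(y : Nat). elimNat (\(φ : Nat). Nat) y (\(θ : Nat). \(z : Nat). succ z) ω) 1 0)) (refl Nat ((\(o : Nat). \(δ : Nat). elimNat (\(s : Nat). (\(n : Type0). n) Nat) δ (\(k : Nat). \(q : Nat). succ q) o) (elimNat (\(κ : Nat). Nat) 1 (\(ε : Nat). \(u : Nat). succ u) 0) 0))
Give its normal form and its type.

resulting normal form:
  refl (Eq Nat 1 1) (refl Nat 1)
the term's type:
  Eq (Eq Nat 1 1) (refl Nat 1) (refl Nat 1)
observation: the term reaches its normal form after 27 normal-order steps.


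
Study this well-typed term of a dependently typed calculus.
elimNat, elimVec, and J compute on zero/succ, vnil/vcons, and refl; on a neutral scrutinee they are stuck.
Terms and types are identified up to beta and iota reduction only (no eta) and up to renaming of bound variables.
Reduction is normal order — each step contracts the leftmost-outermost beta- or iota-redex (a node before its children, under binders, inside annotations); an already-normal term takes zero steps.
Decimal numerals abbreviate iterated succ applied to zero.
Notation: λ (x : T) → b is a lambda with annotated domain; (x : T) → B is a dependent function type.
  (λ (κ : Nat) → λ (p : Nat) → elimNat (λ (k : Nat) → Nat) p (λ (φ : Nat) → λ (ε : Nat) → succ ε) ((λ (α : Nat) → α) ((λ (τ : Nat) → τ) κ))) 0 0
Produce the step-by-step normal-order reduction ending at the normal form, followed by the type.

reduction (normal order):
  (λ (κ : Nat) → λ (p : Nat) → elimNat (λ (k : Nat) → Nat) p (λ (φ : Nat) → λ (ε : Nat) → succ ε) ((λ (α : Nat) → α) ((λ (τ : Nat) → τ) κ))) 0 0
  ~> (λ (κ : Nat) → elimNat (λ (p : Nat) → Nat) κ (λ (k : Nat) → λ (φ : Nat) → succ φ) ((λ (ε : Nat) → ε) ((λ (α : Nat) → α) 0))) 0
  ~> elimNat (λ (κ : Nat) → Nat) 0 (λ (p : Nat) → λ (k : Nat) → succ k) ((λ (φ : Nat) → φ) ((λ (ε : Nat) → ε) 0))
  ~> elimNat (λ (κ : Nat) → Nat) 0 (λ (p : Nat) → λ (k : Nat) → succ k) ((λ (φ : Nat) → φ) 0)
  ~> elimNat (λ (κ : Nat) → Nat) 0 (λ (p : Nat) → λ (k : Nat) → succ k) 0
  ~> 0
the term's type:
  Nat


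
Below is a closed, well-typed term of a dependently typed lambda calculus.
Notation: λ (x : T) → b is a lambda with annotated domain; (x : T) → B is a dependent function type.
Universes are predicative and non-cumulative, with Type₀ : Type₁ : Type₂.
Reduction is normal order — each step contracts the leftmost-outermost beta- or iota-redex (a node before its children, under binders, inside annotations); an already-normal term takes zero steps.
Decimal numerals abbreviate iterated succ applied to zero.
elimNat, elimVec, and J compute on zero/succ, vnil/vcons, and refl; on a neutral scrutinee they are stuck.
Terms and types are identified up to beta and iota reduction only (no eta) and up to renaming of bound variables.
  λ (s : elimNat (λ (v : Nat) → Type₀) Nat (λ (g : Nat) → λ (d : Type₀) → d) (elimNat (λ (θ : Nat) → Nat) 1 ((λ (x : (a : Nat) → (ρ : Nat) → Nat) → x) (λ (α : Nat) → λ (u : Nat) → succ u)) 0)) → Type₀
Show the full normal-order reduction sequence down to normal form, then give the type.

normal-order reduction sequence:
  λ (s : elimNat (λ (v : Nat) → Type₀) Nat (λ (g : Nat) → λ (d : Type₀) → d) (elimNat (λ (θ : Nat) → Nat) 1 ((λ (x : (a : Nat) → (ρ : Nat) → Nat) → x) (λ (α : Nat) → λ (u : Nat) → succ u)) 0)) → Type₀
  ~> λ (s : elimNat (λ (v : Nat) → Type₀) Nat (λ (g : Nat) → λ (d : Type₀) → d) 1) → Type₀
  ~> λ (s : (λ (v : Nat) → λ (g : Type₀) → g) 0 (elimNat (λ (d : Nat) → Type₀) Nat (λ (θ : Nat) → λ (x : Type₀) → x) 0)) → Type₀
  ~> λ (s : (λ (v : Type₀) → v) (elimNat (λ (g : Nat) → Type₀) Nat (λ (d : Nat) → λ (θ : Type₀) → θ) 0)) → Type₀
  ~> λ (s : elimNat (λ (v : Nat) → Type₀) Nat (λ (g : Nat) → λ (d : Type₀) → d) 0) → Type₀
  ~> λ (s : Nat) → Type₀
inferred type:
  (s : Nat) → Type₁


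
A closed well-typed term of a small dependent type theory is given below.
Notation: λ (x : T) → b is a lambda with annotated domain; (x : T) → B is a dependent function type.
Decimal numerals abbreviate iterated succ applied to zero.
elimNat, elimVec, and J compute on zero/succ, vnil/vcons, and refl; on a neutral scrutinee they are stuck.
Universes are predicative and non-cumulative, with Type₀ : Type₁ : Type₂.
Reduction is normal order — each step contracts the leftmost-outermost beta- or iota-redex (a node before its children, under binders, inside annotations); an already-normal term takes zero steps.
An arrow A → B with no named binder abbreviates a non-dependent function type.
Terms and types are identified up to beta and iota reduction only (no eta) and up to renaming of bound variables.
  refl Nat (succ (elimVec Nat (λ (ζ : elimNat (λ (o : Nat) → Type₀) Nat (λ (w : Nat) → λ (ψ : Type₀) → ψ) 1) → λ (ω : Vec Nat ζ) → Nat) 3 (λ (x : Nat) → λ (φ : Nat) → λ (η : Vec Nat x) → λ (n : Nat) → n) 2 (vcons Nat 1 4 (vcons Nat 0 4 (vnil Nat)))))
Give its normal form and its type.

reduced normal form:
  refl Nat 4
type:
  Eq Nat 4 4


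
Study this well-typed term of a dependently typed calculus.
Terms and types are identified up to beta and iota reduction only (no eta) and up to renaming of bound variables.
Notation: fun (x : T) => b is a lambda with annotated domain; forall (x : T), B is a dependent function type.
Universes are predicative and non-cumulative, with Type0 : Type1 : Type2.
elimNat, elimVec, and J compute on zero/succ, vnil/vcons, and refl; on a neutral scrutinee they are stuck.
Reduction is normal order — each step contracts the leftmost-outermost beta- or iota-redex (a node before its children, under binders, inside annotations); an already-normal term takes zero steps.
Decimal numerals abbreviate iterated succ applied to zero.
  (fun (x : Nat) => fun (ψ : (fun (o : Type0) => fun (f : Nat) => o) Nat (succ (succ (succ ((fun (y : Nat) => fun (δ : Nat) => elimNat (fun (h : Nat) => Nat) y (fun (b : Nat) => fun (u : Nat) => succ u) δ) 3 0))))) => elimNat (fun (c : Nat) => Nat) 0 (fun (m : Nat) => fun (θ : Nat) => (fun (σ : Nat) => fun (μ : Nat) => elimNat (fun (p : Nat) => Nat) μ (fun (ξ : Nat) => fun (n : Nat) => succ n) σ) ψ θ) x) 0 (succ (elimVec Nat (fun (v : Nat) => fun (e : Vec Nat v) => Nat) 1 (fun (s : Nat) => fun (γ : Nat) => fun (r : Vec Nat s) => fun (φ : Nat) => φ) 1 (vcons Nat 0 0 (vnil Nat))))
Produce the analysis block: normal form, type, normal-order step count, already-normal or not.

resulting normal form:
  0
the term's type:
  Nat
normal-order step count: 3
term was already normal: no
first contracted redex: a beta-redex
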